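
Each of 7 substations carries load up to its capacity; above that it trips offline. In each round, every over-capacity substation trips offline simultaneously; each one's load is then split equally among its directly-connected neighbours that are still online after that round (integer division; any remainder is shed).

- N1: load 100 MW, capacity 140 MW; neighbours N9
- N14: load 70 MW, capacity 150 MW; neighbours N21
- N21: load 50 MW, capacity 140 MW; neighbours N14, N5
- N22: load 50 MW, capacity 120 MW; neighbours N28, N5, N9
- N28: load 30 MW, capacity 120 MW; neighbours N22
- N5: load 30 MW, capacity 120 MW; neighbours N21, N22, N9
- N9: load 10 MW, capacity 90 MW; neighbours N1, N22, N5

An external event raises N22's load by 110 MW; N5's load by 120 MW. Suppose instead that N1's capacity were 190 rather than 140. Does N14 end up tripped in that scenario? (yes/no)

With N1's capacity at 190:
Round 1 — N22 at 160 > 120; N5 at 150 > 120. N22, N5 trip offline.
  N22 sheds 160 MW to N28, N9: 80 each.
    N28: 30+80 = 110 ≤ 120
    N9: 10+80 = 90 ≤ 90
  N5 sheds 150 MW to N21, N9: 75 each.
    N21: 50+75 = 125 ≤ 140
    N9: 90+75 = 165 > 90
Round 2 — N9 trips offline.
  N9 sheds 165 MW to N1: 165 each.
    N1: 100+165 = 265 > 190
Round 3 — N1 trips offline.
  N1 sheds 265 MW: no online neighbours, lost.
No further trips.

no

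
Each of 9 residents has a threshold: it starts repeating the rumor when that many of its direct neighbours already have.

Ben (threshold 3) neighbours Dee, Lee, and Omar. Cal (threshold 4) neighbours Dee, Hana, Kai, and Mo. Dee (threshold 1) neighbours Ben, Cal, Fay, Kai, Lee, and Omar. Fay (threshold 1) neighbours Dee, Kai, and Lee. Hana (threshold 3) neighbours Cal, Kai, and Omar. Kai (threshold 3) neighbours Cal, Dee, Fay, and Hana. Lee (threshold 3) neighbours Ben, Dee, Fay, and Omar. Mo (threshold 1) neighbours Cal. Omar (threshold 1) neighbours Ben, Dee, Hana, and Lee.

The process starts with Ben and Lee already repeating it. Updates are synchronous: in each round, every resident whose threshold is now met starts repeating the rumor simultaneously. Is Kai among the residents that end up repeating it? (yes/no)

Round 1 — Ben, Lee start repeating the rumor (initial).
Round 2 — checking thresholds:
  Dee: 2 of 6 neighbours ≥ 1, starts repeating the rumor.
  Fay: 1 of 3 neighbours ≥ 1, starts repeating the rumor.
  Omar: 2 of 4 neighbours ≥ 1, starts repeating the rumor.
Round 3 — no new spreads; cascade stops.

no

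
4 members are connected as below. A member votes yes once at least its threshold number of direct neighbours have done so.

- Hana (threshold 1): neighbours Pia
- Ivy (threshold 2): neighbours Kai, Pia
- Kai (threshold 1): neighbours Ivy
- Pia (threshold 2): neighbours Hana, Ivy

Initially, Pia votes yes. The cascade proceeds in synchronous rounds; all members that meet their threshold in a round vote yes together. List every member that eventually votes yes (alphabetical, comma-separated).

Round 1 — Pia votes yes (initial).
Round 2 — checking thresholds:
  Hana: 1 of 1 neighbours ≥ 1, votes yes.
  Ivy: 1 of 2 neighbours < 2, holds.
Round 3 — no new yes votes; cascade stops.

Hana, Pia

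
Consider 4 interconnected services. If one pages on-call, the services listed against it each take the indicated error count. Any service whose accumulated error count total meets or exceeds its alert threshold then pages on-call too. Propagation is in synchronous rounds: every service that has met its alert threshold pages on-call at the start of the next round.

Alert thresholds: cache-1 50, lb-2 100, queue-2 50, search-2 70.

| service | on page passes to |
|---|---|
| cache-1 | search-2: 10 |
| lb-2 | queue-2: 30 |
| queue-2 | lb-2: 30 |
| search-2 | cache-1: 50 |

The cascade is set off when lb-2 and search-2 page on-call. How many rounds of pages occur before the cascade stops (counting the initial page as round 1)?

2

Round 1 — lb-2, search-2 page on-call (initial).
  cache-1: +50 → 50 ≥ 50
  queue-2: +30 → 30 < 50
Round 2 — cache-1 pages on-call.
No further pages.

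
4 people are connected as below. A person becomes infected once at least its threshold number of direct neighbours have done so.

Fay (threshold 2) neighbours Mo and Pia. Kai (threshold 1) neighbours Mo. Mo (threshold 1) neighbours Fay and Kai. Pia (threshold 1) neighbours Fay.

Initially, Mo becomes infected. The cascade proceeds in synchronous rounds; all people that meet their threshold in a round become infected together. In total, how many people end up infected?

Round 1 — Mo becomes infected (initial).
Round 2 — checking thresholds:
  Fay: 1 of 2 neighbours < 2, holds.
  Kai: 1 of 1 neighbours ≥ 1, becomes infected.
Round 3 — no new infections; cascade stops.

2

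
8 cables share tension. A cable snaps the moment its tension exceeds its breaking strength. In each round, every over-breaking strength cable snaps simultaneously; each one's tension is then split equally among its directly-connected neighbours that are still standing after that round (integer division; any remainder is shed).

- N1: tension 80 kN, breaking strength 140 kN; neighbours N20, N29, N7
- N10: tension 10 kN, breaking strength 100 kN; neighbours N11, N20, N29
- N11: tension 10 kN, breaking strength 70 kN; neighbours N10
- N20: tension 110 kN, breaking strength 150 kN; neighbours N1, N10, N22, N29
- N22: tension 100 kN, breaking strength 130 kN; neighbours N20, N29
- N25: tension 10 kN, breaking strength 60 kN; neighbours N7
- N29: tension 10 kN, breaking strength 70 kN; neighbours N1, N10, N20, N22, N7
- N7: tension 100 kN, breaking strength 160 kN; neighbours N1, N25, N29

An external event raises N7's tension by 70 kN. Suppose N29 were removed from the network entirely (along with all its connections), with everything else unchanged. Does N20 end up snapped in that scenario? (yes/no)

With N29 removed:
Round 1 — N7 at 170 > 160. N7 snaps.
  N7 sheds 170 kN to N1, N25: 85 each.
    N1: 80+85 = 165 > 140
    N25: 10+85 = 95 > 60
Round 2 — N1, N25 snap.
  N1 sheds 165 kN to N20: 165 each.
    N20: 110+165 = 275 > 150
  N25 sheds 95 kN: no online neighbours, lost.
Round 3 — N20 snaps.
  N20 sheds 275 kN to N10, N22: 137 each (1 lost).
    N10: 10+137 = 147 > 100
    N22: 100+137 = 237 > 130
Round 4 — N10, N22 snap.
  N10 sheds 147 kN to N11: 147 each.
    N11: 10+147 = 157 > 70
  N22 sheds 237 kN: no online neighbours, lost.
Round 5 — N11 snaps.
  N11 sheds 157 kN: no online neighbours, lost.
No further breaks.

yes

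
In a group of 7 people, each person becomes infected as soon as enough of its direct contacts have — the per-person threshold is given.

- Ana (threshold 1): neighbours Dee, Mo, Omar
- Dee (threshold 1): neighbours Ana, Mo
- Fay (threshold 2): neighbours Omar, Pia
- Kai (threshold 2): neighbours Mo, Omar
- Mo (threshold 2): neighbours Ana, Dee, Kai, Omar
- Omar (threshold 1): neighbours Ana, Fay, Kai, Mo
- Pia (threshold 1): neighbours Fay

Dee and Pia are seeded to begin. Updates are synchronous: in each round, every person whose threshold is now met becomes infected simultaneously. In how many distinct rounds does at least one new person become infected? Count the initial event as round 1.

Round 1 — Dee, Pia become infected (initial).
Round 2 — checking thresholds:
  Ana: 1 of 3 neighbours ≥ 1, becomes infected.
  Fay: 1 of 2 neighbours < 2, holds.
  Mo: 1 of 4 neighbours < 2, holds.
Round 3 — checking thresholds:
  Fay: 1 of 2 neighbours < 2, holds.
  Mo: 2 of 4 neighbours ≥ 2, becomes infected.
  Omar: 1 of 4 neighbours ≥ 1, becomes infected.
Round 4 — checking thresholds:
  Fay: 2 of 2 neighbours ≥ 2, becomes infected.
  Kai: 2 of 2 neighbours ≥ 2, becomes infected.
Round 5 — no new infections; cascade stops.

4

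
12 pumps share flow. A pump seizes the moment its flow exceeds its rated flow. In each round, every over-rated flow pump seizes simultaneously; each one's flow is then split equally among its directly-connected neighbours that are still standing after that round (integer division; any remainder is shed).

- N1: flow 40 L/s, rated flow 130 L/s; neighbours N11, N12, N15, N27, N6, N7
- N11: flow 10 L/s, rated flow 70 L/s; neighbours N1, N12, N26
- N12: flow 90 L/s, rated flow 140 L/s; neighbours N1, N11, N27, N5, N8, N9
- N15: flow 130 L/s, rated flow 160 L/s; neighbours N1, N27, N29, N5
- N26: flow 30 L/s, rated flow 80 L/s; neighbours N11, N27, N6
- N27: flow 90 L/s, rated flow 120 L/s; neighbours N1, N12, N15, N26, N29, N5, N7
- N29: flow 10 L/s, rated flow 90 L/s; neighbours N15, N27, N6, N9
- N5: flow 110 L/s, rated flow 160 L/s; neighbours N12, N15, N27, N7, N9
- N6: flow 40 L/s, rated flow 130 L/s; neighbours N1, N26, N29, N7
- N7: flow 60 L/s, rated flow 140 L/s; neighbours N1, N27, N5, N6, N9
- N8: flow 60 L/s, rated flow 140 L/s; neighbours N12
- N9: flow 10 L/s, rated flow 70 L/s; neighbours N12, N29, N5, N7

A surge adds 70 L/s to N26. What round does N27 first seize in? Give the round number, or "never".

2

Round 1 — N26 at 100 > 80. N26 seizes.
  N26 sheds 100 L/s to N11, N27, N6: 33 each (1 lost).
    N11: 10+33 = 43 ≤ 70
    N27: 90+33 = 123 > 120
    N6: 40+33 = 73 ≤ 130
Round 2 — N27 seizes.
  N27 sheds 123 L/s to N1, N12, N15, N29, N5, N7: 20 each (3 lost).
    N1: 40+20 = 60 ≤ 130
    N12: 90+20 = 110 ≤ 140
    N15: 130+20 = 150 ≤ 160
    N29: 10+20 = 30 ≤ 90
    N5: 110+20 = 130 ≤ 160
    N7: 60+20 = 80 ≤ 140
No further seizures.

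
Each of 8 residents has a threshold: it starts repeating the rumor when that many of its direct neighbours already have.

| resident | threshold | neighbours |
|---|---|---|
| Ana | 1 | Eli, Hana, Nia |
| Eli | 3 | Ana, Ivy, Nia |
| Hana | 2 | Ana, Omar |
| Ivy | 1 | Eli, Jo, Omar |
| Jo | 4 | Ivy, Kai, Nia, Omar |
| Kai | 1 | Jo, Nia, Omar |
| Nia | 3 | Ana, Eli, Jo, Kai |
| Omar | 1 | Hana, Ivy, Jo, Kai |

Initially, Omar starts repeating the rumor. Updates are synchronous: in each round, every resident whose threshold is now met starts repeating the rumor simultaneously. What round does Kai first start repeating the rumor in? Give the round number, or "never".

2

Round 1 — Omar starts repeating the rumor (initial).
Round 2 — checking thresholds:
  Hana: 1 of 2 neighbours < 2, below threshold.
  Ivy: 1 of 3 neighbours ≥ 1, starts repeating the rumor.
  Jo: 1 of 4 neighbours < 4, below threshold.
  Kai: 1 of 3 neighbours ≥ 1, starts repeating the rumor.
Round 3 — no new spreads; cascade stops.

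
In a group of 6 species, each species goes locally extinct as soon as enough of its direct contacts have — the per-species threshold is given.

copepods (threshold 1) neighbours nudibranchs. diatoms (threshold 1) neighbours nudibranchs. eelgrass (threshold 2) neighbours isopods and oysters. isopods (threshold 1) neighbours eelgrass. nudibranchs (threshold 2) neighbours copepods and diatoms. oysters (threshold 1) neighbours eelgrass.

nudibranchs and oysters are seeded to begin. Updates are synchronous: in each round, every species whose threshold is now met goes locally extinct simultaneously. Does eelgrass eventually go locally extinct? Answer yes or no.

Round 1 — nudibranchs, oysters go locally extinct (initial).
Round 2 — checking thresholds:
  copepods: 1 of 1 neighbours ≥ 1, goes locally extinct.
  diatoms: 1 of 1 neighbours ≥ 1, goes locally extinct.
  eelgrass: 1 of 2 neighbours < 2, below threshold.
Round 3 — no new extinctions; cascade stops.

no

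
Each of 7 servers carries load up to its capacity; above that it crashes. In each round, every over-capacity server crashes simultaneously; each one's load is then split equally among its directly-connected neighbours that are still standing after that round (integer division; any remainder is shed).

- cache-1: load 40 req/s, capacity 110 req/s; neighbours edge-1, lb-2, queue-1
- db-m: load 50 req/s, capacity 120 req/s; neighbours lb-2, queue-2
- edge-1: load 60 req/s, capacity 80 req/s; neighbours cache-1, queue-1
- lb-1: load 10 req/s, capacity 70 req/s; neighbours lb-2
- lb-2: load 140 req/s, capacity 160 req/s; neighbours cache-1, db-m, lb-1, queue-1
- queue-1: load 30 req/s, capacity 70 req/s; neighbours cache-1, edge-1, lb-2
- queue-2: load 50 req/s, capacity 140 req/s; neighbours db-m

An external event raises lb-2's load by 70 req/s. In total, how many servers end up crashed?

Round 1 — lb-2 at 210 > 160. lb-2 crashes.
  lb-2 sheds 210 req/s to cache-1, db-m, lb-1, queue-1: 52 each (2 lost).
    cache-1: 40+52 = 92 ≤ 110
    db-m: 50+52 = 102 ≤ 120
    lb-1: 10+52 = 62 ≤ 70
    queue-1: 30+52 = 82 > 70
Round 2 — queue-1 crashes.
  queue-1 sheds 82 req/s to cache-1, edge-1: 41 each.
    cache-1: 92+41 = 133 > 110
    edge-1: 60+41 = 101 > 80
Round 3 — cache-1, edge-1 crash.
  cache-1 sheds 133 req/s: no online neighbours, lost.
  edge-1 sheds 101 req/s: no online neighbours, lost.
No further crashes.

4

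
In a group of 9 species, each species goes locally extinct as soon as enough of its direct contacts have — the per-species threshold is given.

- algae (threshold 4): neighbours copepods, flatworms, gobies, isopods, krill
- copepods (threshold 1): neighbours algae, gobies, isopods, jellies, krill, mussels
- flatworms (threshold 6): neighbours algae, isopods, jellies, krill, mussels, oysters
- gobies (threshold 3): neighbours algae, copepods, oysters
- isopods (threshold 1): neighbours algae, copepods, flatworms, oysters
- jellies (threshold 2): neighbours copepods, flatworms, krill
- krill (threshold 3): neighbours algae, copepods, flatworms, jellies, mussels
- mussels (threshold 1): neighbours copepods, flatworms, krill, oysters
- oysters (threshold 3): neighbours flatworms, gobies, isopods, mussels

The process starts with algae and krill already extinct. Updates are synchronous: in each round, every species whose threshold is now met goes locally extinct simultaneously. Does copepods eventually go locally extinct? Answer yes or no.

Round 1 — algae, krill go locally extinct (initial).
Round 2 — checking thresholds:
  copepods: 2 of 6 neighbours ≥ 1, goes locally extinct.
  flatworms: 2 of 6 neighbours < 6, not yet.
  gobies: 1 of 3 neighbours < 3, not yet.
  isopods: 1 of 4 neighbours ≥ 1, goes locally extinct.
  jellies: 1 of 3 neighbours < 2, not yet.
  mussels: 1 of 4 neighbours ≥ 1, goes locally extinct.
Round 3 — checking thresholds:
  flatworms: 4 of 6 neighbours < 6, not yet.
  gobies: 2 of 3 neighbours < 3, not yet.
  jellies: 2 of 3 neighbours ≥ 2, goes locally extinct.
  oysters: 2 of 4 neighbours < 3, not yet.
Round 4 — no new extinctions; cascade stops.

yes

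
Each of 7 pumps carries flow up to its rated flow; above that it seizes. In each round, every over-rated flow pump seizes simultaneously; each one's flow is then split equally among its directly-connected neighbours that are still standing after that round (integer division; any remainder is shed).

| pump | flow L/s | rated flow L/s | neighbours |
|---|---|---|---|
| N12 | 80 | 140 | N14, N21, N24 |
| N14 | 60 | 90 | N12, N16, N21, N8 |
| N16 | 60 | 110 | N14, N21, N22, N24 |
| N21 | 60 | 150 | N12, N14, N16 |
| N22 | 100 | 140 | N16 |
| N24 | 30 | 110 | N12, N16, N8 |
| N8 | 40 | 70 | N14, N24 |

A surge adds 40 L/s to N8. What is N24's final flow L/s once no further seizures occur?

Round 1 — N8 at 80 > 70. N8 seizes.
  N8 sheds 80 L/s to N14, N24: 40 each.
    N14: 60+40 = 100 > 90
    N24: 30+40 = 70 ≤ 110
Round 2 — N14 seizes.
  N14 sheds 100 L/s to N12, N16, N21: 33 each (1 lost).
    N12: 80+33 = 113 ≤ 140
    N16: 60+33 = 93 ≤ 110
    N21: 60+33 = 93 ≤ 150
No further seizures.

70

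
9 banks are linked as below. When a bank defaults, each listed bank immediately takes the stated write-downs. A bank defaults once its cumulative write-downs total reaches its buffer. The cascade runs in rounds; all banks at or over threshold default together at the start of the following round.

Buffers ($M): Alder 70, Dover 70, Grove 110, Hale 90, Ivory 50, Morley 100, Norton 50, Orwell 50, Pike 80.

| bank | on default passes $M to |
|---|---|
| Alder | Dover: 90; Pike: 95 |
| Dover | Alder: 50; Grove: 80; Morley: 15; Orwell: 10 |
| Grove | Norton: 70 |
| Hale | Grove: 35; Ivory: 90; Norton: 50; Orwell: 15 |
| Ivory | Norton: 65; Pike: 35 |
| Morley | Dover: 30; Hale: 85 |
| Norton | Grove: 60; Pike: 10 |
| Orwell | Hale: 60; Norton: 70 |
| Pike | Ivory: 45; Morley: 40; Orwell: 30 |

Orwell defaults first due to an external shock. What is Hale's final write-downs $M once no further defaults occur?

Round 1 — Orwell defaults (initial).
  Hale: +60 → 60 < 90
  Norton: +70 → 70 ≥ 50
Round 2 — Norton defaults.
  Grove: +60 → 60 < 110
  Pike: +10 → 10 < 80
No further defaults.

60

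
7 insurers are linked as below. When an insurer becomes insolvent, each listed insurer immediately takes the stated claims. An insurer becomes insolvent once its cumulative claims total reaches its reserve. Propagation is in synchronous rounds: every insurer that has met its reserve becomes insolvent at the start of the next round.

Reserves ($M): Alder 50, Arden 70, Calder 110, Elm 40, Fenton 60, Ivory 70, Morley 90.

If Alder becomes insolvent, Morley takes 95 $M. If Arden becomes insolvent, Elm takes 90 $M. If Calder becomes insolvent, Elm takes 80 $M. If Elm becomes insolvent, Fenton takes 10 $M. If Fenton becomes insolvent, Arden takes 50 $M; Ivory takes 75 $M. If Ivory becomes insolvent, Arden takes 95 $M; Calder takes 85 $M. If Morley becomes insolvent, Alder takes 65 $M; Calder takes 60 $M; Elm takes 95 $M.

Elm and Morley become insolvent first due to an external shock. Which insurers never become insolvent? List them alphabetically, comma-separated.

Arden, Calder, Fenton, Ivory

Round 1 — Elm, Morley become insolvent (initial).
  Alder: +65 → 65 ≥ 50
  Calder: +60 → 60 < 110
  Fenton: +10 → 10 < 60
Round 2 — Alder becomes insolvent.
No further insolvencies.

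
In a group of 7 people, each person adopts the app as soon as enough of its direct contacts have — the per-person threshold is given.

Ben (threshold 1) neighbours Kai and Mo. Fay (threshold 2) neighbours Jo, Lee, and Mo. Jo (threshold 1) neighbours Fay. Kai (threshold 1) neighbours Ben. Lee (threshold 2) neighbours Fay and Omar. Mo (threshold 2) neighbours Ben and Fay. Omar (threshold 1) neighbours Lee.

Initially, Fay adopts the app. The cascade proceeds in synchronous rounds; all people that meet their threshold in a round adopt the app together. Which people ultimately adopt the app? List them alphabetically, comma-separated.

Fay, Jo

Round 1 — Fay adopts the app (initial).
Round 2 — checking thresholds:
  Jo: 1 of 1 neighbours ≥ 1, adopts the app.
  Lee: 1 of 2 neighbours < 2, below threshold.
  Mo: 1 of 2 neighbours < 2, below threshold.
Round 3 — no new adoptions; cascade stops.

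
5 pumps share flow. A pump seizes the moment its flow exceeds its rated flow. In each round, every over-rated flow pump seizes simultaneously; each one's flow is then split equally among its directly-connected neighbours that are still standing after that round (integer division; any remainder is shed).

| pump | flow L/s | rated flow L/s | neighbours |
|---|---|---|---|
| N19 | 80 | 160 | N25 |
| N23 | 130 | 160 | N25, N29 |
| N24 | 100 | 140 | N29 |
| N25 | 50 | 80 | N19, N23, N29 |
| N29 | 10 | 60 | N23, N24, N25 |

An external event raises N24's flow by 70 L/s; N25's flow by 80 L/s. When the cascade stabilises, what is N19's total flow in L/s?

123

Round 1 — N24 at 170 > 140; N25 at 130 > 80. N24, N25 seize.
  N24 sheds 170 L/s to N29: 170 each.
    N29: 10+170 = 180 > 60
  N25 sheds 130 L/s to N19, N23, N29: 43 each (1 lost).
    N19: 80+43 = 123 ≤ 160
    N23: 130+43 = 173 > 160
    N29: 180+43 = 223 > 60
Round 2 — N23, N29 seize.
  N23 sheds 173 L/s: no online neighbours, lost.
  N29 sheds 223 L/s: no online neighbours, lost.
No further seizures.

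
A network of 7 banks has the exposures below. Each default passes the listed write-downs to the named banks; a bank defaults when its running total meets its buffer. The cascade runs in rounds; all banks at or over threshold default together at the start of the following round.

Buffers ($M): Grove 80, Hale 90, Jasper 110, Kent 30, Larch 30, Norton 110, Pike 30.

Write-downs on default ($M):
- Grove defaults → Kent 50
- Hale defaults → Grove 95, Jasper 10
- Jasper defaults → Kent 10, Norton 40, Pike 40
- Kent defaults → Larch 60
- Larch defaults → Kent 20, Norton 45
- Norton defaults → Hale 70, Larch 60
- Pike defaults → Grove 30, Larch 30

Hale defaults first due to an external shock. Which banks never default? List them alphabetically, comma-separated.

Jasper, Norton, Pike

Round 1 — Hale defaults (initial).
  Grove: +95 → 95 ≥ 80
  Jasper: +10 → 10 < 110
Round 2 — Grove defaults.
  Kent: +50 → 50 ≥ 30
Round 3 — Kent defaults.
  Larch: +60 → 60 ≥ 30
Round 4 — Larch defaults.
  Norton: +45 → 45 < 110
No further defaults.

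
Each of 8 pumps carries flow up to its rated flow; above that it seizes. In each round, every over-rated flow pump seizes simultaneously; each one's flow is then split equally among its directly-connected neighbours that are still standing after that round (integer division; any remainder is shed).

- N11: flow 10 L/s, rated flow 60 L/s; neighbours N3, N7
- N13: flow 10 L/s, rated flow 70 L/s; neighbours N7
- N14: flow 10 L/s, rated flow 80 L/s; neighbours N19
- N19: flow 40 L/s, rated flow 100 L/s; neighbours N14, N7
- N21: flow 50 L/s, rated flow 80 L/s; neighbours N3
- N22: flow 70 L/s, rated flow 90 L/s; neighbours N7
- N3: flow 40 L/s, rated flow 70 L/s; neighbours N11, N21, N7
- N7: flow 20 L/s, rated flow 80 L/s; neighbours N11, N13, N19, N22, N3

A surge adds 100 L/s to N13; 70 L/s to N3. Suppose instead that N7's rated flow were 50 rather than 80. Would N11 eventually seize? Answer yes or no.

With N7's rated flow at 50:
Round 1 — N13 at 110 > 70; N3 at 110 > 70. N13, N3 seize.
  N13 sheds 110 L/s to N7: 110 each.
    N7: 20+110 = 130 > 50
  N3 sheds 110 L/s to N11, N21, N7: 36 each (2 lost).
    N11: 10+36 = 46 ≤ 60
    N21: 50+36 = 86 > 80
    N7: 130+36 = 166 > 50
Round 2 — N21, N7 seize.
  N21 sheds 86 L/s: no online neighbours, lost.
  N7 sheds 166 L/s to N11, N19, N22: 55 each (1 lost).
    N11: 46+55 = 101 > 60
    N19: 40+55 = 95 ≤ 100
    N22: 70+55 = 125 > 90
Round 3 — N11, N22 seize.
  N11 sheds 101 L/s: no online neighbours, lost.
  N22 sheds 125 L/s: no online neighbours, lost.
No further seizures.

yes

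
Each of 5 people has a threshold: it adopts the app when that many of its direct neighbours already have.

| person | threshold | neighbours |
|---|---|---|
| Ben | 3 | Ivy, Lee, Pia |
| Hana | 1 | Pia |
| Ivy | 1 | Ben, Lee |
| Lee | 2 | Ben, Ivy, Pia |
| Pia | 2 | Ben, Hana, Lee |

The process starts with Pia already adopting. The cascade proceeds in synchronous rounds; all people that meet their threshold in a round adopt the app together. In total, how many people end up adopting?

2

Round 1 — Pia adopts the app (initial).
Round 2 — checking thresholds:
  Ben: 1 of 3 neighbours < 3, holds.
  Hana: 1 of 1 neighbours ≥ 1, adopts the app.
  Lee: 1 of 3 neighbours < 2, holds.
Round 3 — no new adoptions; cascade stops.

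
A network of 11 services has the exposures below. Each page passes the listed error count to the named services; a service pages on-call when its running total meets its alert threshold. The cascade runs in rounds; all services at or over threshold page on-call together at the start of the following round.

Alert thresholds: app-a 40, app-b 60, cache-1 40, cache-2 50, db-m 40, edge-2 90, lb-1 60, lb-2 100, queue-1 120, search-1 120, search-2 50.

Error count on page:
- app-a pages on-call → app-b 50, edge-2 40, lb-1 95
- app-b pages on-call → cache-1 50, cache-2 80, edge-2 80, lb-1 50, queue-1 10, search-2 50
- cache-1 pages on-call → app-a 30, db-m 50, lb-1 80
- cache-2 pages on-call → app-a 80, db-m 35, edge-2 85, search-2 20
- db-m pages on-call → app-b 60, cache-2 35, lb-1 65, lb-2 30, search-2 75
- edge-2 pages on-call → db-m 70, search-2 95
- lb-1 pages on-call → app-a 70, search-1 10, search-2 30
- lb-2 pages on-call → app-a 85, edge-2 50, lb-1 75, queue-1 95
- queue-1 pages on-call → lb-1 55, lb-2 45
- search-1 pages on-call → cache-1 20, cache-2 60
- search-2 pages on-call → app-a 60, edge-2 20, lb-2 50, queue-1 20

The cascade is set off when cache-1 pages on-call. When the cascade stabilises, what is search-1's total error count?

10

Round 1 — cache-1 pages on-call (initial).
  app-a: +30 → 30 < 40
  db-m: +50 → 50 ≥ 40
  lb-1: +80 → 80 ≥ 60
Round 2 — db-m, lb-1 page on-call.
  app-a: +70 → 100 ≥ 40
  app-b: +60 → 60 ≥ 60
  cache-2: +35 → 35 < 50
  lb-2: +30 → 30 < 100
  search-1: +10 → 10 < 120
  search-2: +75+30 → 105 ≥ 50
Round 3 — app-a, app-b, search-2 page on-call.
  cache-2: +80 → 115 ≥ 50
  edge-2: +40+80+20 → 140 ≥ 90
  lb-2: +50 → 80 < 100
  queue-1: +10+20 → 30 < 120
Round 4 — cache-2, edge-2 page on-call.
No further pages.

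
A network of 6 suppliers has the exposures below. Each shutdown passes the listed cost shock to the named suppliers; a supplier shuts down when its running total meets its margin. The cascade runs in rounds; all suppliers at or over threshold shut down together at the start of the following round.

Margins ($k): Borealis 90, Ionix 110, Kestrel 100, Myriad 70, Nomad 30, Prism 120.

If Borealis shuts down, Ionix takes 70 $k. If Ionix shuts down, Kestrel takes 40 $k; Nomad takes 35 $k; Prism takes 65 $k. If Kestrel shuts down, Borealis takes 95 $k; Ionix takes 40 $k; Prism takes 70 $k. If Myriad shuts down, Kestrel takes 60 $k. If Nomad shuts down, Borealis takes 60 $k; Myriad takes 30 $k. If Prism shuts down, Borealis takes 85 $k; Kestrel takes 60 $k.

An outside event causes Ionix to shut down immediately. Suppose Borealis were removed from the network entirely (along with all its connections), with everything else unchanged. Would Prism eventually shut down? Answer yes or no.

no

With Borealis removed:
Round 1 — Ionix shuts down (initial).
  Kestrel: +40 → 40 < 100
  Nomad: +35 → 35 ≥ 30
  Prism: +65 → 65 < 120
Round 2 — Nomad shuts down.
  Myriad: +30 → 30 < 70
No further shutdowns.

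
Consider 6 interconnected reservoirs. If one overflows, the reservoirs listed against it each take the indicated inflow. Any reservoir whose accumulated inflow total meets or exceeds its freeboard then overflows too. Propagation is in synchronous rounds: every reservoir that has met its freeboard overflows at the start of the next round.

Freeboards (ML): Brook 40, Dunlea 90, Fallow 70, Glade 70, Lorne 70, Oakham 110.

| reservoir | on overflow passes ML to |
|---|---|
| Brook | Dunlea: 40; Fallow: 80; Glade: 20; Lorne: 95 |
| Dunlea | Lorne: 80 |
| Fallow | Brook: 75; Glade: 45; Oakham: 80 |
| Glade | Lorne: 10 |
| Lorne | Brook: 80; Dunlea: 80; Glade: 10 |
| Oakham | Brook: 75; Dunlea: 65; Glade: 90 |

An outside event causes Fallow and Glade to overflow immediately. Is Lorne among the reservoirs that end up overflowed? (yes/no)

yes

Round 1 — Fallow, Glade overflow (initial).
  Brook: +75 → 75 ≥ 40
  Lorne: +10 → 10 < 70
  Oakham: +80 → 80 < 110
Round 2 — Brook overflows.
  Dunlea: +40 → 40 < 90
  Lorne: +95 → 105 ≥ 70
Round 3 — Lorne overflows.
  Dunlea: +80 → 120 ≥ 90
Round 4 — Dunlea overflows.
No further overflows.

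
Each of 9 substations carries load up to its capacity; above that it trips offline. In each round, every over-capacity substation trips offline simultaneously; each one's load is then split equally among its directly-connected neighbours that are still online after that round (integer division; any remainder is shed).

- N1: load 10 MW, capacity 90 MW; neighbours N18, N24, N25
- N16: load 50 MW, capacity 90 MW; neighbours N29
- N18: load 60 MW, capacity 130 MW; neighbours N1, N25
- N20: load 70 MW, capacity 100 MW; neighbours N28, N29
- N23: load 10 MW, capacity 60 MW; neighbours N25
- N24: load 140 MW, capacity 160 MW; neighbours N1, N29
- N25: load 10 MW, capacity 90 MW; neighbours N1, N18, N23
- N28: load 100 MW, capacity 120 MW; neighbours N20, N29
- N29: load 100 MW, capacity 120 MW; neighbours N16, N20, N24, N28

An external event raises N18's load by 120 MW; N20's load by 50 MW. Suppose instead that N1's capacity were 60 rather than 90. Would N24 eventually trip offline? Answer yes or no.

yes

With N1's capacity at 60:
Round 1 — N18 at 180 > 130; N20 at 120 > 100. N18, N20 trip offline.
  N18 sheds 180 MW to N1, N25: 90 each.
    N1: 10+90 = 100 > 60
    N25: 10+90 = 100 > 90
  N20 sheds 120 MW to N28, N29: 60 each.
    N28: 100+60 = 160 > 120
    N29: 100+60 = 160 > 120
Round 2 — N1, N25, N28, N29 trip offline.
  N1 sheds 100 MW to N24: 100 each.
    N24: 140+100 = 240 > 160
  N25 sheds 100 MW to N23: 100 each.
    N23: 10+100 = 110 > 60
  N28 sheds 160 MW: no online neighbours, lost.
  N29 sheds 160 MW to N16, N24: 80 each.
    N16: 50+80 = 130 > 90
    N24: 240+80 = 320 > 160
Round 3 — N16, N23, N24 trip offline.
  N16 sheds 130 MW: no online neighbours, lost.
  N23 sheds 110 MW: no online neighbours, lost.
  N24 sheds 320 MW: no online neighbours, lost.
No further trips.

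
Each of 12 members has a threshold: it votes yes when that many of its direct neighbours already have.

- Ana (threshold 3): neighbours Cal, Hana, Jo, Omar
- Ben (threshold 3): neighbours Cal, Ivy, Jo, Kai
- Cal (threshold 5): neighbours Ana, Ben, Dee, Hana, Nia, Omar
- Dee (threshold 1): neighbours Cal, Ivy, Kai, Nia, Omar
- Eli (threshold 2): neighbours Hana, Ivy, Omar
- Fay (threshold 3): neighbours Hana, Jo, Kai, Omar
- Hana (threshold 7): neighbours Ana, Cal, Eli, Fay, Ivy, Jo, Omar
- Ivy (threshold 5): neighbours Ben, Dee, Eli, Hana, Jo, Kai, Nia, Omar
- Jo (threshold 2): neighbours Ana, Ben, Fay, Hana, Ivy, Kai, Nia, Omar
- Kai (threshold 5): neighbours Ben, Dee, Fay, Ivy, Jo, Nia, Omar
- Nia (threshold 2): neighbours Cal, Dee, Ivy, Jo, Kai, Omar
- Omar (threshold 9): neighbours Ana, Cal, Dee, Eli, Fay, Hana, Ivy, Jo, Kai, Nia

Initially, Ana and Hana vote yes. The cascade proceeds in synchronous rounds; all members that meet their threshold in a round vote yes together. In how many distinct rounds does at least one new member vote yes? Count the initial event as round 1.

2

Round 1 — Ana, Hana vote yes (initial).
Round 2 — checking thresholds:
  Cal: 2 of 6 neighbours < 5, below threshold.
  Eli: 1 of 3 neighbours < 2, below threshold.
  Fay: 1 of 4 neighbours < 3, below threshold.
  Ivy: 1 of 8 neighbours < 5, below threshold.
  Jo: 2 of 8 neighbours ≥ 2, votes yes.
  Omar: 2 of 10 neighbours < 9, below threshold.
Round 3 — no new yes votes; cascade stops.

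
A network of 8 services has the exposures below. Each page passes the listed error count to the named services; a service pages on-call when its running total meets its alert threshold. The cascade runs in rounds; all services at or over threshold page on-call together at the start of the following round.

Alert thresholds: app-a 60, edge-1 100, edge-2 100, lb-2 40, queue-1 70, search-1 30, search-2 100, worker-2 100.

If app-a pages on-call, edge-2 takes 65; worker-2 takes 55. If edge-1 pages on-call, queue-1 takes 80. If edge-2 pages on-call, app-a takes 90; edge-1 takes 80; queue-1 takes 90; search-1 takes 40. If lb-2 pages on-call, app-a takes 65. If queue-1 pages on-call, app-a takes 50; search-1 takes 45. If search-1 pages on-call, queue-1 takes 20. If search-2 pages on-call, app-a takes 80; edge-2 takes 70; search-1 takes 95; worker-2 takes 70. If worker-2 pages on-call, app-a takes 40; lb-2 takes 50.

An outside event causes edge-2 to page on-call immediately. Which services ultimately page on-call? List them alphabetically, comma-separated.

Round 1 — edge-2 pages on-call (initial).
  app-a: +90 → 90 ≥ 60
  edge-1: +80 → 80 < 100
  queue-1: +90 → 90 ≥ 70
  search-1: +40 → 40 ≥ 30
Round 2 — app-a, queue-1, search-1 page on-call.
  worker-2: +55 → 55 < 100
No further pages.

app-a, edge-2, queue-1, search-1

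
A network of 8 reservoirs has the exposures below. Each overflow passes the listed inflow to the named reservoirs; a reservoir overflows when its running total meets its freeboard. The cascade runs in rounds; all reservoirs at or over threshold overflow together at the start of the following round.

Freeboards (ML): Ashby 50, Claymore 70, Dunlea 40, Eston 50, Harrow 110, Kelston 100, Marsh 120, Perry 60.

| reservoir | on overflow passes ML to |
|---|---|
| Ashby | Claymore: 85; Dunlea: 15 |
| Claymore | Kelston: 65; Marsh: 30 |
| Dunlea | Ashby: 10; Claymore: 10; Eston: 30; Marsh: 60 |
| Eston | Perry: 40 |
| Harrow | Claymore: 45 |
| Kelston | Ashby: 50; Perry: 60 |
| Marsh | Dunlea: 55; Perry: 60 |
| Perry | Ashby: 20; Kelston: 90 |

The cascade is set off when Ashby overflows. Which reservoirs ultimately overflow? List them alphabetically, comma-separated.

Round 1 — Ashby overflows (initial).
  Claymore: +85 → 85 ≥ 70
  Dunlea: +15 → 15 < 40
Round 2 — Claymore overflows.
  Kelston: +65 → 65 < 100
  Marsh: +30 → 30 < 120
No further overflows.

Ashby, Claymore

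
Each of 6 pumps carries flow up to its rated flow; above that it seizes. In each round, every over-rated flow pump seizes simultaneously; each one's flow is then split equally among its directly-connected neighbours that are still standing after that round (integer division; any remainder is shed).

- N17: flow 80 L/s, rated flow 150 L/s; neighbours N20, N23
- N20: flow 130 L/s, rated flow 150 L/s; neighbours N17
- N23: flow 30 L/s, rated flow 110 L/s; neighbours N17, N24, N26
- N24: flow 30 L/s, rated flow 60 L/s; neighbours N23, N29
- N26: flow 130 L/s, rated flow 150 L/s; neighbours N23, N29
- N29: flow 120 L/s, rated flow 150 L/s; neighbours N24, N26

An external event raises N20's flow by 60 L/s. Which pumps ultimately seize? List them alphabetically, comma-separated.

Round 1 — N20 at 190 > 150. N20 seizes.
  N20 sheds 190 L/s to N17: 190 each.
    N17: 80+190 = 270 > 150
Round 2 — N17 seizes.
  N17 sheds 270 L/s to N23: 270 each.
    N23: 30+270 = 300 > 110
Round 3 — N23 seizes.
  N23 sheds 300 L/s to N24, N26: 150 each.
    N24: 30+150 = 180 > 60
    N26: 130+150 = 280 > 150
Round 4 — N24, N26 seize.
  N24 sheds 180 L/s to N29: 180 each.
    N29: 120+180 = 300 > 150
  N26 sheds 280 L/s to N29: 280 each.
    N29: 300+280 = 580 > 150
Round 5 — N29 seizes.
  N29 sheds 580 L/s: no online neighbours, lost.
No further seizures.

N17, N20, N23, N24, N26, N29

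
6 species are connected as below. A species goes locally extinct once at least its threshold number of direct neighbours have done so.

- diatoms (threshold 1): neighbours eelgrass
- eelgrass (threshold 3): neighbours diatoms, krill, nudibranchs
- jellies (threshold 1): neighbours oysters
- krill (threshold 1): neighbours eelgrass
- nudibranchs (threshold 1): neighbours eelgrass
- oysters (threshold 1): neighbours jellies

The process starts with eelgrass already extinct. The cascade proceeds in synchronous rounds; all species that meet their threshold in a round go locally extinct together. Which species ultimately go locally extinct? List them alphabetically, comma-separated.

diatoms, eelgrass, krill, nudibranchs

Round 1 — eelgrass goes locally extinct (initial).
Round 2 — checking thresholds:
  diatoms: 1 of 1 neighbours ≥ 1, goes locally extinct.
  krill: 1 of 1 neighbours ≥ 1, goes locally extinct.
  nudibranchs: 1 of 1 neighbours ≥ 1, goes locally extinct.
Round 3 — no new extinctions; cascade stops.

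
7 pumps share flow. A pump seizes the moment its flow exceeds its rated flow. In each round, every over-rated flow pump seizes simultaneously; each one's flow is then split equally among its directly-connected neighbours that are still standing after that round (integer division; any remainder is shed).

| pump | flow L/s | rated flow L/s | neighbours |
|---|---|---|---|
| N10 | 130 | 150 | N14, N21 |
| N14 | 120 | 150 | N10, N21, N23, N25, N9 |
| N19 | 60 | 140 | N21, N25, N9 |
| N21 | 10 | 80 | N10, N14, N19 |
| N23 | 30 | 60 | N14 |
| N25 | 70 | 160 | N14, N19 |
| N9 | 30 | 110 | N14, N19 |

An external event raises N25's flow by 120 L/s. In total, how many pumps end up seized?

Round 1 — N25 at 190 > 160. N25 seizes.
  N25 sheds 190 L/s to N14, N19: 95 each.
    N14: 120+95 = 215 > 150
    N19: 60+95 = 155 > 140
Round 2 — N14, N19 seize.
  N14 sheds 215 L/s to N10, N21, N23, N9: 53 each (3 lost).
    N10: 130+53 = 183 > 150
    N21: 10+53 = 63 ≤ 80
    N23: 30+53 = 83 > 60
    N9: 30+53 = 83 ≤ 110
  N19 sheds 155 L/s to N21, N9: 77 each (1 lost).
    N21: 63+77 = 140 > 80
    N9: 83+77 = 160 > 110
Round 3 — N10, N21, N23, N9 seize.
  N10 sheds 183 L/s: no online neighbours, lost.
  N21 sheds 140 L/s: no online neighbours, lost.
  N23 sheds 83 L/s: no online neighbours, lost.
  N9 sheds 160 L/s: no online neighbours, lost.
No further seizures.

7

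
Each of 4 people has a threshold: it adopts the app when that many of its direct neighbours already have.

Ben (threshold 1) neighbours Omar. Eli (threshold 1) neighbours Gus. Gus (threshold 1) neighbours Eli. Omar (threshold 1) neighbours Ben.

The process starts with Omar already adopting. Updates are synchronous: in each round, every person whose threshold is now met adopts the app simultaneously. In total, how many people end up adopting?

2

Round 1 — Omar adopts the app (initial).
Round 2 — checking thresholds:
  Ben: 1 of 1 neighbours ≥ 1, adopts the app.
Round 3 — no new adoptions; cascade stops.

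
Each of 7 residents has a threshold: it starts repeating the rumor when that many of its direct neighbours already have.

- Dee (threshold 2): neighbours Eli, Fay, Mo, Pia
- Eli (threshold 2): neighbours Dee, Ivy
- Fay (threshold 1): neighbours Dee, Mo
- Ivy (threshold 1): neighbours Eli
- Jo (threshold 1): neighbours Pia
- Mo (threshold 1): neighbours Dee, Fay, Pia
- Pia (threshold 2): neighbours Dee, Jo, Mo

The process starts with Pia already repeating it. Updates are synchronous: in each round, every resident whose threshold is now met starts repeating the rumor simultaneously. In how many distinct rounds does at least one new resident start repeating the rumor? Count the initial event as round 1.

3

Round 1 — Pia starts repeating the rumor (initial).
Round 2 — checking thresholds:
  Dee: 1 of 4 neighbours < 2, not yet.
  Jo: 1 of 1 neighbours ≥ 1, starts repeating the rumor.
  Mo: 1 of 3 neighbours ≥ 1, starts repeating the rumor.
Round 3 — checking thresholds:
  Dee: 2 of 4 neighbours ≥ 2, starts repeating the rumor.
  Fay: 1 of 2 neighbours ≥ 1, starts repeating the rumor.
Round 4 — no new spreads; cascade stops.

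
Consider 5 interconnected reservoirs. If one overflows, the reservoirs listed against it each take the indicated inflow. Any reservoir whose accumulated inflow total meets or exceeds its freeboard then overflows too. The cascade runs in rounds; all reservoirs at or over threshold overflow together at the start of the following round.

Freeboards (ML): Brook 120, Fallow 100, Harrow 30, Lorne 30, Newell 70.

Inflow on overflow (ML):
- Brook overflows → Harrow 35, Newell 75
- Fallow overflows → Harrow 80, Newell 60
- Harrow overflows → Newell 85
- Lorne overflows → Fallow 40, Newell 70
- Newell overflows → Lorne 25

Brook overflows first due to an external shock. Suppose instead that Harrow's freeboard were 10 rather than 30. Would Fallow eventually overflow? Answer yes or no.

no

With Harrow's freeboard at 10:
Round 1 — Brook overflows (initial).
  Harrow: +35 → 35 ≥ 10
  Newell: +75 → 75 ≥ 70
Round 2 — Harrow, Newell overflow.
  Lorne: +25 → 25 < 30
No further overflows.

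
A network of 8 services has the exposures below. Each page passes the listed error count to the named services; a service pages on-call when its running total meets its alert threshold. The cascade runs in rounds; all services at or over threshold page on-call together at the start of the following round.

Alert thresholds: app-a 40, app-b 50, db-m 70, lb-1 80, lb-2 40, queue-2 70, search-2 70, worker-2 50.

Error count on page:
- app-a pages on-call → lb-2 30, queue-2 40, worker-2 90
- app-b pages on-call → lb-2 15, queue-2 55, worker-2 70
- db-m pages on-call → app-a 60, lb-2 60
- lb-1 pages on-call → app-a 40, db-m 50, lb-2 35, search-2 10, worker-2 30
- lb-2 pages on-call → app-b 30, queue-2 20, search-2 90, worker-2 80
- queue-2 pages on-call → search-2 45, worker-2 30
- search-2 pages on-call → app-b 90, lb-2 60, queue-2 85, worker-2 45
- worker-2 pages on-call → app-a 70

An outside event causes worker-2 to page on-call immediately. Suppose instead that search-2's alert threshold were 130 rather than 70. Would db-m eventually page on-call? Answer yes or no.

no

With search-2's alert threshold at 130:
Round 1 — worker-2 pages on-call (initial).
  app-a: +70 → 70 ≥ 40
Round 2 — app-a pages on-call.
  lb-2: +30 → 30 < 40
  queue-2: +40 → 40 < 70
No further pages.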